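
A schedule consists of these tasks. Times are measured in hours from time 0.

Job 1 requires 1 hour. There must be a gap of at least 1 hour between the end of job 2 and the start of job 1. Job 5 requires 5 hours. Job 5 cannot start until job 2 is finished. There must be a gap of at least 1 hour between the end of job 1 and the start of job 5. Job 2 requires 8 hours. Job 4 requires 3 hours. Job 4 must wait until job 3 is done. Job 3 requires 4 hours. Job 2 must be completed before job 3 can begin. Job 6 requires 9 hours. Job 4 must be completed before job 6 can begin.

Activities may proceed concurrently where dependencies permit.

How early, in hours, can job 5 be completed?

16

Job 2 can start immediately at hour 0; it finishes at hour 8.
Job 1 waits on job 2 (finishes hour 8, plus 1-hour gap → hour 9), so it starts at hour 9 and finishes at 9 + 1 = hour 10.
For job 5: job 2 (finishes hour 8); job 1 (finishes hour 10, plus 1-hour gap → hour 11). Taking the maximum gives a start of hour 11, and it finishes at 11 + 5 = hour 16.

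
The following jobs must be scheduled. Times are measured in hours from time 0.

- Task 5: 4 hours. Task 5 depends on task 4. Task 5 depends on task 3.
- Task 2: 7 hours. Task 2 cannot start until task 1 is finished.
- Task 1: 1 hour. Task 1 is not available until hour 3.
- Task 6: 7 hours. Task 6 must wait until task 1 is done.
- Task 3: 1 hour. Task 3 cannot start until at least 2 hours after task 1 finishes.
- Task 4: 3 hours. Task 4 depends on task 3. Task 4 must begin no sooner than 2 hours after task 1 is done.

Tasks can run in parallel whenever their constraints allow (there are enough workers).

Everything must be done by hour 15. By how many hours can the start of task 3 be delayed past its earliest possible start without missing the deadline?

Task 1 waits on its own release at hour 3, so it starts at hour 3 and finishes at 3 + 1 = hour 4.
After task 1 (finishes hour 4, plus 2-hour gap → hour 6), task 3 can start at hour 6 and finishes at hour 7.

Working backward from the deadline:
Nothing follows task 5; the deadline of hour 15 is its only limit. It must start by 15 − 4 = hour 11.
Task 4 has to be done before task 5 (must start by hour 11). That means finishing by hour 11, i.e. starting by 11 − 3 = hour 8.
Task 3 has several dependents: task 4 (must start by hour 8); task 5 (must start by hour 11). The earliest of those limits is hour 8, so task 3 must start by 8 − 1 = hour 7.
So task 3 can start as early as hour 6 and as late as hour 7, giving 7 − 6 = 1 hour of slack.

1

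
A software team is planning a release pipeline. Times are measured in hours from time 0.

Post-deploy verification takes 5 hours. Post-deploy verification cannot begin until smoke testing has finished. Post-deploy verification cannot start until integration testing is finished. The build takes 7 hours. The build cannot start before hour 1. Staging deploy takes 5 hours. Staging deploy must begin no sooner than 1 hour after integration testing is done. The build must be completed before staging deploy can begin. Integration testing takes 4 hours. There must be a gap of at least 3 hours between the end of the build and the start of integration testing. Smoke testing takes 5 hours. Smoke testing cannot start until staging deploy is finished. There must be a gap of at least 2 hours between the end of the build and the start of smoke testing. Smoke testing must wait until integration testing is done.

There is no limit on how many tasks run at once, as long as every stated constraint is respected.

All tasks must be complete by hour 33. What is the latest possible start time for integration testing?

Post-deploy verification has no dependents, so it just needs to finish by hour 33. Starting by 33 − 5 = hour 28 achieves that.
Since post-deploy verification (must start by hour 28) depends on it, smoke testing must finish by hour 28. Backing off its 5-hour duration gives a latest start of hour 23.
Staging deploy has to be done before smoke testing (must start by hour 23). That means finishing by hour 23, i.e. starting by 23 − 5 = hour 18.
Integration testing feeds staging deploy (must start by hour 18, minus 1-hour gap → hour 17); smoke testing (must start by hour 23); post-deploy verification (must start by hour 28). Taking the minimum, integration testing must finish by hour 17 and start by 17 − 4 = hour 13.

13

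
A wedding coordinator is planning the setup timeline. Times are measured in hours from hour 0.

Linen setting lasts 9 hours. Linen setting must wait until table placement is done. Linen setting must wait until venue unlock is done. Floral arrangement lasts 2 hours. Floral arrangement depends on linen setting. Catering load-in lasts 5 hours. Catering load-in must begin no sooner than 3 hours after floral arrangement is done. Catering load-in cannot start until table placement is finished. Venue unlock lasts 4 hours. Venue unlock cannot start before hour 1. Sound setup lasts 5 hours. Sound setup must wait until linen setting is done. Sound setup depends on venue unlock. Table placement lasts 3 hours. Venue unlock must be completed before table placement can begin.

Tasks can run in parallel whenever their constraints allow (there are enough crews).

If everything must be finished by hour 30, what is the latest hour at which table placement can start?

8

Catering load-in has no dependents, so it just needs to finish by hour 30. Starting by 30 − 5 = hour 25 achieves that.
Floral arrangement must finish before catering load-in (must start by hour 25, minus 3-hour gap → hour 22). With a 2-hour duration, floral arrangement must start by 22 − 2 = hour 20.
To finish by hour 30, sound setup (duration 5) must start no later than hour 25.
Linen setting feeds floral arrangement (must start by hour 20); sound setup (must start by hour 25). Taking the minimum, linen setting must finish by hour 20 and start by 20 − 9 = hour 11.
Table placement has several dependents: linen setting (must start by hour 11); catering load-in (must start by hour 25). The earliest of those limits is hour 11, so table placement must start by 11 − 3 = hour 8.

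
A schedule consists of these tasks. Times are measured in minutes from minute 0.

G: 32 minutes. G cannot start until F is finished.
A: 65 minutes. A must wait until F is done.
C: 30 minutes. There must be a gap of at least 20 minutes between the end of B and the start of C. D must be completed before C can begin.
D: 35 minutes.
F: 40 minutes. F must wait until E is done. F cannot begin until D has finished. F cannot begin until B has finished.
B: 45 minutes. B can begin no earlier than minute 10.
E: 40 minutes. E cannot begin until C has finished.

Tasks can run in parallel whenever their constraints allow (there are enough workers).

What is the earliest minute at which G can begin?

D has no prerequisites, so it starts at minute 0 and finishes at minute 35.
B waits on its own release at minute 10, so it starts at minute 10 and finishes at 10 + 45 = minute 55.
C has to wait for B (finishes minute 55, plus 20-minute gap → minute 75); D (finishes minute 35). The latest of these is minute 75, so C runs minute 75 to 75 + 30 = minute 105.
After C (finishes minute 105), E can start at minute 105 and finishes at minute 145.
For F: E (finishes minute 145); D (finishes minute 35); B (finishes minute 55). Taking the maximum gives a start of minute 145, and it finishes at 145 + 40 = minute 185.
G waits on F (finishes minute 185), so the earliest it can start is minute 185.

185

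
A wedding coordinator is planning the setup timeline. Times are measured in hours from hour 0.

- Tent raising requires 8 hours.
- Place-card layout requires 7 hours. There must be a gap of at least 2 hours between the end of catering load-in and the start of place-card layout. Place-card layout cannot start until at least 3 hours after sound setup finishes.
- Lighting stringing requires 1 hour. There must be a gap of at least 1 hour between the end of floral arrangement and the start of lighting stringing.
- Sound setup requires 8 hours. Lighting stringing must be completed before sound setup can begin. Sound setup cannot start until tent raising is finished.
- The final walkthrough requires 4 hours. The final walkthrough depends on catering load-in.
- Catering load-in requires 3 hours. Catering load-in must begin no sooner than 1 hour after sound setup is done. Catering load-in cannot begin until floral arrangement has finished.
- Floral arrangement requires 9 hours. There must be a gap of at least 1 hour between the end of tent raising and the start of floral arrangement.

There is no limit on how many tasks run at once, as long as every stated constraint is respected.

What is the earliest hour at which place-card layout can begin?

34

Tent raising can start immediately at hour 0; it finishes at hour 8.
Floral arrangement waits on tent raising (finishes hour 8, plus 1-hour gap → hour 9), so it starts at hour 9 and finishes at 9 + 9 = hour 18.
After floral arrangement (finishes hour 18, plus 1-hour gap → hour 19), lighting stringing can start at hour 19 and finishes at hour 20.
Sound setup cannot start until lighting stringing (finishes hour 20); tent raising (finishes hour 8). The controlling bound is hour 20, so sound setup finishes at 20 + 8 = hour 28.
Catering load-in has to wait for sound setup (finishes hour 28, plus 1-hour gap → hour 29); floral arrangement (finishes hour 18). The latest of these is hour 29, so catering load-in runs hour 29 to 29 + 3 = hour 32.
Place-card layout waits on catering load-in (finishes hour 32, plus 2-hour gap → hour 34); sound setup (finishes hour 28, plus 3-hour gap → hour 31). The latest of these is hour 34, which is the earliest place-card layout can start.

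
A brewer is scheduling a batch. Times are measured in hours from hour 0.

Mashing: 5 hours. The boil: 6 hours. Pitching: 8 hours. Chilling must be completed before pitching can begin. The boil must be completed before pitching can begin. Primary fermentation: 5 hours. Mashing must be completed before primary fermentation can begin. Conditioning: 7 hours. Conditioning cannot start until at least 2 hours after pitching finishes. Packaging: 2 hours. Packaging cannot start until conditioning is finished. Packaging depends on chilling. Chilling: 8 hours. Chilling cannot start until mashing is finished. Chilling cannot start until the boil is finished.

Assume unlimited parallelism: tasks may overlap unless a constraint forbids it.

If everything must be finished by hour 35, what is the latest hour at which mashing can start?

3

Packaging must finish by hour 35; it takes 2 hours, so it must start by 35 − 2 = hour 33.
Since packaging (must start by hour 33) depends on it, conditioning must finish by hour 33. Backing off its 7-hour duration gives a latest start of hour 26.
Since conditioning (must start by hour 26, minus 2-hour gap → hour 24) depends on it, pitching must finish by hour 24. Backing off its 8-hour duration gives a latest start of hour 16.
Chilling feeds pitching (must start by hour 16); packaging (must start by hour 33). Taking the minimum, chilling must finish by hour 16 and start by 16 − 8 = hour 8.
Primary fermentation must finish by hour 35; it takes 5 hours, so it must start by 35 − 5 = hour 30.
Mashing feeds chilling (must start by hour 8); primary fermentation (must start by hour 30). Taking the minimum, mashing must finish by hour 8 and start by 8 − 5 = hour 3.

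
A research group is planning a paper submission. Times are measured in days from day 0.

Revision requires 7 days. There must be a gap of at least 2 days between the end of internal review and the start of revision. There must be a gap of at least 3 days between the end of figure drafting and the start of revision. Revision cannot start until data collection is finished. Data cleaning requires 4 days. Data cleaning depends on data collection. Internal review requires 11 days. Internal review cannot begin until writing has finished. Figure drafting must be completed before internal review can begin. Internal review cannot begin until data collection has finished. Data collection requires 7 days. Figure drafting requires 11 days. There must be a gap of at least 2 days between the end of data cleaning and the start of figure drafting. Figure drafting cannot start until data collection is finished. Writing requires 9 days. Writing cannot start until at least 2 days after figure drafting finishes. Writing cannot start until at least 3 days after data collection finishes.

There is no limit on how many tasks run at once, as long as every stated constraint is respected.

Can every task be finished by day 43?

No

Data collection has no prerequisites, so it starts at day 0 and finishes at day 7.
Data cleaning waits on data collection (finishes day 7), so it starts at day 7 and finishes at 7 + 4 = day 11.
Figure drafting needs all of data cleaning (finishes day 11, plus 2-day gap → day 13); data collection (finishes day 7). That puts its earliest start at day 13; it finishes at 13 + 11 = day 24.
For writing: figure drafting (finishes day 24, plus 2-day gap → day 26); data collection (finishes day 7, plus 3-day gap → day 10). Taking the maximum gives a start of day 26, and it finishes at 26 + 9 = day 35.
Internal review cannot start until writing (finishes day 35); figure drafting (finishes day 24); data collection (finishes day 7). The controlling bound is day 35, so internal review finishes at 35 + 11 = day 46.
Revision cannot start until internal review (finishes day 46, plus 2-day gap → day 48); figure drafting (finishes day 24, plus 3-day gap → day 27); data collection (finishes day 7). The controlling bound is day 48, so revision finishes at 48 + 7 = day 55.
The earliest everything can be done is day 55, which is after the deadline of 43, so it is not possible.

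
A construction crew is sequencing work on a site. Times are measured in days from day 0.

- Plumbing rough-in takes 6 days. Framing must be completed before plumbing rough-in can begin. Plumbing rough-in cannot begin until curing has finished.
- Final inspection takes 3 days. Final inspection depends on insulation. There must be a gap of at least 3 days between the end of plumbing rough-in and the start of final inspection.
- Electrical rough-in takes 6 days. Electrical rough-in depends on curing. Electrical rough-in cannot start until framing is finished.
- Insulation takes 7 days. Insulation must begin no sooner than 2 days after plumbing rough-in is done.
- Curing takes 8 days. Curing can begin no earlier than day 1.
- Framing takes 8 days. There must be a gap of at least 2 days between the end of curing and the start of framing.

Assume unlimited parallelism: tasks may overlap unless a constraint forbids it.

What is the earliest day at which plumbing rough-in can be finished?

25

After its own release at day 1, curing can start at day 1 and finishes at day 9.
Framing cannot begin until curing (finishes day 9, plus 2-day gap → day 11). It runs from day 11 to 11 + 8 = day 19.
Plumbing rough-in needs all of framing (finishes day 19); curing (finishes day 9). That puts its earliest start at day 19; it finishes at 19 + 6 = day 25.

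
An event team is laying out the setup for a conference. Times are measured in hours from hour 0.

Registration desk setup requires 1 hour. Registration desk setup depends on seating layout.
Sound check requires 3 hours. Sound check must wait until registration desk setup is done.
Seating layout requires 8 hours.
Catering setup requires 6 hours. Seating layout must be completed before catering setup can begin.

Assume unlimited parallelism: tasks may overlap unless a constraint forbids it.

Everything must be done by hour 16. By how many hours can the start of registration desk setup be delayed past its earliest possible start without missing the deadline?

4

Seating layout has no prerequisites, so it starts at hour 0 and finishes at hour 8.
After seating layout (finishes hour 8), registration desk setup can start at hour 8 and finishes at hour 9.

Working backward from the deadline:
To finish by hour 16, sound check (duration 3) must start no later than hour 13.
Registration desk setup feeds into sound check (must start by hour 13); so registration desk setup must finish by hour 13 and therefore start by hour 12.
So registration desk setup can start as early as hour 8 and as late as hour 12, giving 12 − 8 = 4 hours of slack.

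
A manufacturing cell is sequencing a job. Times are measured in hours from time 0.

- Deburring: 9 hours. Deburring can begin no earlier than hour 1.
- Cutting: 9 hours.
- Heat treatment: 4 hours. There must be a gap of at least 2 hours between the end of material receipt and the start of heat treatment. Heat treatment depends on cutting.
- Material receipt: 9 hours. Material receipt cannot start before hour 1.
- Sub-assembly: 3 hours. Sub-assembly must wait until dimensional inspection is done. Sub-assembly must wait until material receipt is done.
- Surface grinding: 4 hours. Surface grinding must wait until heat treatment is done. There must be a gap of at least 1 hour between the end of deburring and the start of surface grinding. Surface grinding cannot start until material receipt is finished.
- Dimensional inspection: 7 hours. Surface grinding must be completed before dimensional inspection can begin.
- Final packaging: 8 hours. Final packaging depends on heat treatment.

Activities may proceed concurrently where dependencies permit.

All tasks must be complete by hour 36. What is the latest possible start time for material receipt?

7

Sub-assembly must finish by hour 36; it takes 3 hours, so it must start by 36 − 3 = hour 33.
Dimensional inspection feeds into sub-assembly (must start by hour 33); so dimensional inspection must finish by hour 33 and therefore start by hour 26.
Surface grinding has to be done before dimensional inspection (must start by hour 26). That means finishing by hour 26, i.e. starting by 26 − 4 = hour 22.
To finish by hour 36, final packaging (duration 8) must start no later than hour 28.
Heat treatment must finish in time for surface grinding (must start by hour 22); final packaging (must start by hour 28). The tightest is hour 22, so heat treatment must start by 22 − 4 = hour 18.
Material receipt has several dependents: heat treatment (must start by hour 18, minus 2-hour gap → hour 16); surface grinding (must start by hour 22); sub-assembly (must start by hour 33). The earliest of those limits is hour 16, so material receipt must start by 16 − 9 = hour 7.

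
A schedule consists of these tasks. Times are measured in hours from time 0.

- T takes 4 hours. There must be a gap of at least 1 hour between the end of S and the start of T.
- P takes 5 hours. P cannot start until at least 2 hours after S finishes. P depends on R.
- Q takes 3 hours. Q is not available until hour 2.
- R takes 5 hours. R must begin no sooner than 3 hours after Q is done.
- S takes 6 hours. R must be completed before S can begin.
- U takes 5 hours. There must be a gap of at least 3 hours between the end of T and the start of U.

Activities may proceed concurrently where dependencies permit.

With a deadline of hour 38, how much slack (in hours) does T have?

Q cannot begin until its own release at hour 2. It runs from hour 2 to 2 + 3 = hour 5.
R cannot begin until Q (finishes hour 5, plus 3-hour gap → hour 8). It runs from hour 8 to 8 + 5 = hour 13.
S cannot begin until R (finishes hour 13). It runs from hour 13 to 13 + 6 = hour 19.
After S (finishes hour 19, plus 1-hour gap → hour 20), T can start at hour 20 and finishes at hour 24.

Working backward from the deadline:
Nothing follows U; the deadline of hour 38 is its only limit. It must start by 38 − 5 = hour 33.
T has to be done before U (must start by hour 33, minus 3-hour gap → hour 30). That means finishing by hour 30, i.e. starting by 30 − 4 = hour 26.
So T can start as early as hour 20 and as late as hour 26, giving 26 − 20 = 6 hours of slack.

6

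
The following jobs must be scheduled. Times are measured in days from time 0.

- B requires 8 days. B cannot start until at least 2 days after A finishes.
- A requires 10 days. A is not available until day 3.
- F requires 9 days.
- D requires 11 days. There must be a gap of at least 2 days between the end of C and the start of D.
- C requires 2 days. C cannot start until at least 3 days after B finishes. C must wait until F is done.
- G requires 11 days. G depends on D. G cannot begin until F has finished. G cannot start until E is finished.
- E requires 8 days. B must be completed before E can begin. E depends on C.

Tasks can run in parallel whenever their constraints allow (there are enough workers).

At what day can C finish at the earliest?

28

F can start immediately at day 0; it finishes at day 9.
A cannot begin until its own release at day 3. It runs from day 3 to 3 + 10 = day 13.
B cannot begin until A (finishes day 13, plus 2-day gap → day 15). It runs from day 15 to 15 + 8 = day 23.
C needs all of B (finishes day 23, plus 3-day gap → day 26); F (finishes day 9). That puts its earliest start at day 26; it finishes at 26 + 2 = day 28.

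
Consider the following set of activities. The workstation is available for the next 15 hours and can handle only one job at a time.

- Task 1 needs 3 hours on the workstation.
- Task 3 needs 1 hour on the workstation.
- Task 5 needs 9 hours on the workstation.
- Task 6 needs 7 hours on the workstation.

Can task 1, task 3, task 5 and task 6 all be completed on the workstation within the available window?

Running back to back, the jobs need 3 + 1 + 9 + 7 = 20 hours on the workstation.
Since 20 > 15, they cannot all fit.

No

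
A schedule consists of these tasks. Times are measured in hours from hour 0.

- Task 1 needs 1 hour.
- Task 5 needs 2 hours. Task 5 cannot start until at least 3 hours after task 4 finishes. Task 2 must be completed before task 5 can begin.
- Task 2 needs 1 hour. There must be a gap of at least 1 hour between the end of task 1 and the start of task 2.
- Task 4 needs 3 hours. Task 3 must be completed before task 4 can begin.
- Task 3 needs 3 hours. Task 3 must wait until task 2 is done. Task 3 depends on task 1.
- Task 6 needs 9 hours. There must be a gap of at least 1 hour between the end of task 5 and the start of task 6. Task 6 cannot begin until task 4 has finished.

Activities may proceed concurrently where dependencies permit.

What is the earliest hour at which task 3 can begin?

Nothing blocks task 1, so it runs from hour 0 to hour 1.
Task 2 waits on task 1 (finishes hour 1, plus 1-hour gap → hour 2), so it starts at hour 2 and finishes at 2 + 1 = hour 3.
Task 3 waits on task 2 (finishes hour 3); task 1 (finishes hour 1). The latest of these is hour 3, which is the earliest task 3 can start.

3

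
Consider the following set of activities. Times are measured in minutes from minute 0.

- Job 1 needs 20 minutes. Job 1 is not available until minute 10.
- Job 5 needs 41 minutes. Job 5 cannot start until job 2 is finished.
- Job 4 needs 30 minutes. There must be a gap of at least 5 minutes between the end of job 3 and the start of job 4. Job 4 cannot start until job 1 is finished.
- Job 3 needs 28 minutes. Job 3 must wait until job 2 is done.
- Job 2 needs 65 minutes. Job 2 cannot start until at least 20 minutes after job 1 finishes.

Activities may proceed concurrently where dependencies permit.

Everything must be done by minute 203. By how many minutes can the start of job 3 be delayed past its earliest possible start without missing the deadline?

25

Job 1 cannot begin until its own release at minute 10. It runs from minute 10 to 10 + 20 = minute 30.
Job 2 cannot begin until job 1 (finishes minute 30, plus 20-minute gap → minute 50). It runs from minute 50 to 50 + 65 = minute 115.
Job 3 cannot begin until job 2 (finishes minute 115). It runs from minute 115 to 115 + 28 = minute 143.

Working backward from the deadline:
Nothing follows job 4; the deadline of minute 203 is its only limit. It must start by 203 − 30 = minute 173.
Job 3 must finish before job 4 (must start by minute 173, minus 5-minute gap → minute 168). With a 28-minute duration, job 3 must start by 168 − 28 = minute 140.
So job 3 can start as early as minute 115 and as late as minute 140, giving 140 − 115 = 25 minutes of slack.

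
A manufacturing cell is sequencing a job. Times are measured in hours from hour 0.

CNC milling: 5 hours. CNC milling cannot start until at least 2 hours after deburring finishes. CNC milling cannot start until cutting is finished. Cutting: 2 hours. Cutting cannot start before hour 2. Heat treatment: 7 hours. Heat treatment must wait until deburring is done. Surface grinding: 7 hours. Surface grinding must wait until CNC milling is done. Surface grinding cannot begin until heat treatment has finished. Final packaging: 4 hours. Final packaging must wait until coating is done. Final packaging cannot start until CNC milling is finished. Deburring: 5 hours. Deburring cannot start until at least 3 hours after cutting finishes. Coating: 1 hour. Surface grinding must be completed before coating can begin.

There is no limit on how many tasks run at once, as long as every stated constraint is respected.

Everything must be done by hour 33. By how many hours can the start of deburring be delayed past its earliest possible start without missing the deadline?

2

After its own release at hour 2, cutting can start at hour 2 and finishes at hour 4.
Deburring cannot begin until cutting (finishes hour 4, plus 3-hour gap → hour 7). It runs from hour 7 to 7 + 5 = hour 12.

Working backward from the deadline:
Final packaging has no dependents, so it just needs to finish by hour 33. Starting by 33 − 4 = hour 29 achieves that.
Since final packaging (must start by hour 29) depends on it, coating must finish by hour 29. Backing off its 1-hour duration gives a latest start of hour 28.
Surface grinding feeds into coating (must start by hour 28); so surface grinding must finish by hour 28 and therefore start by hour 21.
For CNC milling: surface grinding (must start by hour 21); final packaging (must start by hour 29). The most restrictive is hour 21; with a 5-hour duration, CNC milling must start by hour 16.
Since surface grinding (must start by hour 21) depends on it, heat treatment must finish by hour 21. Backing off its 7-hour duration gives a latest start of hour 14.
Deburring must finish in time for CNC milling (must start by hour 16, minus 2-hour gap → hour 14); heat treatment (must start by hour 14). The tightest is hour 14, so deburring must start by 14 − 5 = hour 9.
So deburring can start as early as hour 7 and as late as hour 9, giving 9 − 7 = 2 hours of slack.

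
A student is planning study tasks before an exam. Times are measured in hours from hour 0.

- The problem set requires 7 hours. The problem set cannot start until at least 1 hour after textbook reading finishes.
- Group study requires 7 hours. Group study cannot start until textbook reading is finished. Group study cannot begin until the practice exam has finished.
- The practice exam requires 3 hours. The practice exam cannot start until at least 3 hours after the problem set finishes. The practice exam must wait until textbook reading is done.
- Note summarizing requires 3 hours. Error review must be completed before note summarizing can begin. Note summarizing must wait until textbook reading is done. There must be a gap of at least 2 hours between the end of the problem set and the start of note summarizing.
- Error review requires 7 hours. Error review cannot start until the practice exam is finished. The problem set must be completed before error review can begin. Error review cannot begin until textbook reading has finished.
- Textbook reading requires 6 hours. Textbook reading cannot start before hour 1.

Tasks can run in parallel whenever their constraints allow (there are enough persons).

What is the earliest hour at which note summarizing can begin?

Textbook reading waits on its own release at hour 1, so it starts at hour 1 and finishes at 1 + 6 = hour 7.
The problem set cannot begin until textbook reading (finishes hour 7, plus 1-hour gap → hour 8). It runs from hour 8 to 8 + 7 = hour 15.
The practice exam has to wait for the problem set (finishes hour 15, plus 3-hour gap → hour 18); textbook reading (finishes hour 7). The latest of these is hour 18, so the practice exam runs hour 18 to 18 + 3 = hour 21.
Error review needs all of the practice exam (finishes hour 21); the problem set (finishes hour 15); textbook reading (finishes hour 7). That puts its earliest start at hour 21; it finishes at 21 + 7 = hour 28.
Note summarizing waits on error review (finishes hour 28); textbook reading (finishes hour 7); the problem set (finishes hour 15, plus 2-hour gap → hour 17). The latest of these is hour 28, which is the earliest note summarizing can start.

28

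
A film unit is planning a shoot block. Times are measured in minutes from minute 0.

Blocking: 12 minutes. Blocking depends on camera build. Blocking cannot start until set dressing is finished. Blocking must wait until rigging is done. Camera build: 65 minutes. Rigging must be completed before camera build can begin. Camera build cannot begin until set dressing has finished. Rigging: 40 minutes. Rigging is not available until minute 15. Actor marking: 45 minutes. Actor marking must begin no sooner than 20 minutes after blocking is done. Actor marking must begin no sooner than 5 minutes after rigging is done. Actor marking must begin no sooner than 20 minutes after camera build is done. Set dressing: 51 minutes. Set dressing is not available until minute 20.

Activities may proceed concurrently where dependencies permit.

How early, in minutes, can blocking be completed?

148

Set dressing cannot begin until its own release at minute 20. It runs from minute 20 to 20 + 51 = minute 71.
Rigging cannot begin until its own release at minute 15. It runs from minute 15 to 15 + 40 = minute 55.
Camera build cannot start until rigging (finishes minute 55); set dressing (finishes minute 71). The controlling bound is minute 71, so camera build finishes at 71 + 65 = minute 136.
Blocking cannot start until camera build (finishes minute 136); set dressing (finishes minute 71); rigging (finishes minute 55). The controlling bound is minute 136, so blocking finishes at 136 + 12 = minute 148.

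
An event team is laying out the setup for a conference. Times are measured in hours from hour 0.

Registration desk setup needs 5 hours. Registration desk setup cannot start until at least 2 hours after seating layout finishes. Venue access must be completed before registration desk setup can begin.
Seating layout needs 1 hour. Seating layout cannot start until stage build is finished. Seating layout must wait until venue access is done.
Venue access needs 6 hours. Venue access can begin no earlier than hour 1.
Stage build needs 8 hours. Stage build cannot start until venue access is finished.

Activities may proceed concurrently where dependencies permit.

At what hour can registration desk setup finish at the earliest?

23

Venue access cannot begin until its own release at hour 1. It runs from hour 1 to 1 + 6 = hour 7.
After venue access (finishes hour 7), stage build can start at hour 7 and finishes at hour 15.
Seating layout needs all of stage build (finishes hour 15); venue access (finishes hour 7). That puts its earliest start at hour 15; it finishes at 15 + 1 = hour 16.
Registration desk setup has to wait for seating layout (finishes hour 16, plus 2-hour gap → hour 18); venue access (finishes hour 7). The latest of these is hour 18, so registration desk setup runs hour 18 to 18 + 5 = hour 23.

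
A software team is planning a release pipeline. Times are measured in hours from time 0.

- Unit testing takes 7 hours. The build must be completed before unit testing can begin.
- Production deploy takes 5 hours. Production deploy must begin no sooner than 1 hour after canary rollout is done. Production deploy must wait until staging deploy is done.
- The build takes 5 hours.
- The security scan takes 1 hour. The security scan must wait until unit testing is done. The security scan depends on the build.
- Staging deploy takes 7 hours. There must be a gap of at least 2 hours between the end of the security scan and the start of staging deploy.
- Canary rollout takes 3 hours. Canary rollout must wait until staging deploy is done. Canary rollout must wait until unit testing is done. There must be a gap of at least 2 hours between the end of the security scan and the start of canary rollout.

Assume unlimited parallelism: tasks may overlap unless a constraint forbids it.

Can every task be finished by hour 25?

No

Nothing blocks the build, so it runs from hour 0 to hour 5.
Unit testing waits on the build (finishes hour 5), so it starts at hour 5 and finishes at 5 + 7 = hour 12.
The security scan needs all of unit testing (finishes hour 12); the build (finishes hour 5). That puts its earliest start at hour 12; it finishes at 12 + 1 = hour 13.
After the security scan (finishes hour 13, plus 2-hour gap → hour 15), staging deploy can start at hour 15 and finishes at hour 22.
Canary rollout cannot start until staging deploy (finishes hour 22); unit testing (finishes hour 12); the security scan (finishes hour 13, plus 2-hour gap → hour 15). The controlling bound is hour 22, so canary rollout finishes at 22 + 3 = hour 25.
Production deploy cannot start until canary rollout (finishes hour 25, plus 1-hour gap → hour 26); staging deploy (finishes hour 22). The controlling bound is hour 26, so production deploy finishes at 26 + 5 = hour 31.
The earliest everything can be done is hour 31, which is after the deadline of 25, so it is not possible.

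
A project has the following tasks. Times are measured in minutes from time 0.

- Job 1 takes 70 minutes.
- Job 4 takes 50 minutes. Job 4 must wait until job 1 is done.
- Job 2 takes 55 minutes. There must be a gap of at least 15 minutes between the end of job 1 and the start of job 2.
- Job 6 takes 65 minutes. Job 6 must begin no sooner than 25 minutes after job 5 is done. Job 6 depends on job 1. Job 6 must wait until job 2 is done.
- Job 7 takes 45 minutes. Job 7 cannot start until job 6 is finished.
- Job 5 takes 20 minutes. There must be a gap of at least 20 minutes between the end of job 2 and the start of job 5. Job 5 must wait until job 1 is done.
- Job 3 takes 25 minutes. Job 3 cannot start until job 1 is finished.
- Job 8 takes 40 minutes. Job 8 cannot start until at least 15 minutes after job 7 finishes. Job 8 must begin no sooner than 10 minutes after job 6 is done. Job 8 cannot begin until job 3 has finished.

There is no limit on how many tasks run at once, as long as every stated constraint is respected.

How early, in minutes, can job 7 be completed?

315

Nothing blocks job 1, so it runs from minute 0 to minute 70.
Job 2 waits on job 1 (finishes minute 70, plus 15-minute gap → minute 85), so it starts at minute 85 and finishes at 85 + 55 = minute 140.
Job 5 has to wait for job 2 (finishes minute 140, plus 20-minute gap → minute 160); job 1 (finishes minute 70). The latest of these is minute 160, so job 5 runs minute 160 to 160 + 20 = minute 180.
Job 6 has to wait for job 5 (finishes minute 180, plus 25-minute gap → minute 205); job 1 (finishes minute 70); job 2 (finishes minute 140). The latest of these is minute 205, so job 6 runs minute 205 to 205 + 65 = minute 270.
After job 6 (finishes minute 270), job 7 can start at minute 270 and finishes at minute 315.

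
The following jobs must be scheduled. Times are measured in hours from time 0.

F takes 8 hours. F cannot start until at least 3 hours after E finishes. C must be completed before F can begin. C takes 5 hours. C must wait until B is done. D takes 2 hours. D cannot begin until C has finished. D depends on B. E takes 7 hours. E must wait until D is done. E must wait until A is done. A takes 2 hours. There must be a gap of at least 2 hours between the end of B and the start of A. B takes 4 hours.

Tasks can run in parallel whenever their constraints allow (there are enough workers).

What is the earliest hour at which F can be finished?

29

B can start immediately at hour 0; it finishes at hour 4.
C cannot begin until B (finishes hour 4). It runs from hour 4 to 4 + 5 = hour 9.
For D: C (finishes hour 9); B (finishes hour 4). Taking the maximum gives a start of hour 9, and it finishes at 9 + 2 = hour 11.
A cannot begin until B (finishes hour 4, plus 2-hour gap → hour 6). It runs from hour 6 to 6 + 2 = hour 8.
For E: D (finishes hour 11); A (finishes hour 8). Taking the maximum gives a start of hour 11, and it finishes at 11 + 7 = hour 18.
For F: E (finishes hour 18, plus 3-hour gap → hour 21); C (finishes hour 9). Taking the maximum gives a start of hour 21, and it finishes at 21 + 8 = hour 29.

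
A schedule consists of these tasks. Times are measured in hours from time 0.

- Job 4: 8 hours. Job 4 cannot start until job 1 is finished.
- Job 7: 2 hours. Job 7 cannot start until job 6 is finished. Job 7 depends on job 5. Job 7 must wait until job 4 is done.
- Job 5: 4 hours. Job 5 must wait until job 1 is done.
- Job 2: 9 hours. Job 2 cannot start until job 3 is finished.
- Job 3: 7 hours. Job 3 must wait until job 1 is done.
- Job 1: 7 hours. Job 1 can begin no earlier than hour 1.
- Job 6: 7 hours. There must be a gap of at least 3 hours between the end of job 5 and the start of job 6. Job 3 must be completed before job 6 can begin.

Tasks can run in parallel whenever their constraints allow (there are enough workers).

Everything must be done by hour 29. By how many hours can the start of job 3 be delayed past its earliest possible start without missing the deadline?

After its own release at hour 1, job 1 can start at hour 1 and finishes at hour 8.
Job 3 cannot begin until job 1 (finishes hour 8). It runs from hour 8 to 8 + 7 = hour 15.

Working backward from the deadline:
Job 2 has no dependents, so it just needs to finish by hour 29. Starting by 29 − 9 = hour 20 achieves that.
Nothing follows job 7; the deadline of hour 29 is its only limit. It must start by 29 − 2 = hour 27.
Job 6 feeds into job 7 (must start by hour 27); so job 6 must finish by hour 27 and therefore start by hour 20.
Job 3 feeds job 2 (must start by hour 20); job 6 (must start by hour 20). Taking the minimum, job 3 must finish by hour 20 and start by 20 − 7 = hour 13.
So job 3 can start as early as hour 8 and as late as hour 13, giving 13 − 8 = 5 hours of slack.

5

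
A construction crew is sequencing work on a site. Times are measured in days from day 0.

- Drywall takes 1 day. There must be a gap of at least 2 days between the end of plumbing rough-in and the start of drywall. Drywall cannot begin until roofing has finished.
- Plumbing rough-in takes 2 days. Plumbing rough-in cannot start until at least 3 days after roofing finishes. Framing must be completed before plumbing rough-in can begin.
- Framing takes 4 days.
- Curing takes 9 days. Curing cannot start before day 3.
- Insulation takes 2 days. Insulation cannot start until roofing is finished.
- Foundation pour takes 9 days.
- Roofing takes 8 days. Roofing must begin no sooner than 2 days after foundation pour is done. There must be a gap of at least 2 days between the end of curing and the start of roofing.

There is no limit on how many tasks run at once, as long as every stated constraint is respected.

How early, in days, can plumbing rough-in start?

Nothing blocks framing, so it runs from day 0 to day 4.
Curing cannot begin until its own release at day 3. It runs from day 3 to 3 + 9 = day 12.
Foundation pour has no prerequisites, so it starts at day 0 and finishes at day 9.
Roofing has to wait for foundation pour (finishes day 9, plus 2-day gap → day 11); curing (finishes day 12, plus 2-day gap → day 14). The latest of these is day 14, so roofing runs day 14 to 14 + 8 = day 22.
Plumbing rough-in waits on roofing (finishes day 22, plus 3-day gap → day 25); framing (finishes day 4). The latest of these is day 25, which is the earliest plumbing rough-in can start.

25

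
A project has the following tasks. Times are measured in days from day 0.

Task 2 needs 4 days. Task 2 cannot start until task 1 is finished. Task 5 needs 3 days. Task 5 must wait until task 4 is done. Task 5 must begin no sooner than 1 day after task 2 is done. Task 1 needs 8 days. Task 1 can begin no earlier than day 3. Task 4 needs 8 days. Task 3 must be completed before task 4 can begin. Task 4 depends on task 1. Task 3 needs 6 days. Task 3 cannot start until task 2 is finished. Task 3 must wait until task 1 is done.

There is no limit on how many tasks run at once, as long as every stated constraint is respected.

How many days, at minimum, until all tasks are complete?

32

Task 1 cannot begin until its own release at day 3. It runs from day 3 to 3 + 8 = day 11.
After task 1 (finishes day 11), task 2 can start at day 11 and finishes at day 15.
For task 3: task 2 (finishes day 15); task 1 (finishes day 11). Taking the maximum gives a start of day 15, and it finishes at 15 + 6 = day 21.
Task 4 has to wait for task 3 (finishes day 21); task 1 (finishes day 11). The latest of these is day 21, so task 4 runs day 21 to 21 + 8 = day 29.
Task 5 has to wait for task 4 (finishes day 29); task 2 (finishes day 15, plus 1-day gap → day 16). The latest of these is day 29, so task 5 runs day 29 to 29 + 3 = day 32.
All tasks are finished once the last one completes. Finish times: Task 1 at 11, Task 2 at 15, Task 3 at 21, Task 4 at 29, Task 5 at 32. The latest is day 32.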